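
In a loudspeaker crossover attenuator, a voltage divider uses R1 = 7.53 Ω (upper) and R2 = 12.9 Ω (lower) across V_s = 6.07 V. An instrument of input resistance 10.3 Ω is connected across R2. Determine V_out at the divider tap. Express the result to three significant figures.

V_out ≈ 2.62 V

The load sits in parallel with R2, giving an effective lower resistance R2' = R2·R_L/(R2+R_L) = 5.727 Ω.
Now apply the divider: V_out = 6.07 × 0.4320 = 2.622 V.
(Unloaded it would be 3.83 V; the load pulls it down.)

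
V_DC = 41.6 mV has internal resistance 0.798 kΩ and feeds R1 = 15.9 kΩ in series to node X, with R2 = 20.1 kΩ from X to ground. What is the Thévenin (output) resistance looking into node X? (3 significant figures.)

R_th ≈ 9.12 kΩ

R1' = 0.798 + 15.9 = 16.70 kΩ (source resistance + R1).
Zeroing V_DC shorts the top of R1' to ground, so R_th = R1' ‖ R2 = 9.121 kΩ.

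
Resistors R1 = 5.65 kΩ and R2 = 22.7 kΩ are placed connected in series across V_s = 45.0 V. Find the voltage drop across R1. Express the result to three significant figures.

Total series resistance ΣR = 5.65 + 22.7 = 28.35 kΩ.
Voltage divider: V = V_s · (5.650 / 28.35) = 45.0 × 0.1993 = 8.968 V.

V ≈ 8.97 V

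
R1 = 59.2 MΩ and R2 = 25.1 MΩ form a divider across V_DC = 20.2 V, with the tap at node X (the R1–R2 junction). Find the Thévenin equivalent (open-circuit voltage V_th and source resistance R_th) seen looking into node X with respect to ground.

V_th ≈ 6.01 V, R_th ≈ 17.6 MΩ

With X open, the divider is unloaded: V_th = 20.2 × 25.1/84.30 = 6.014 V.
With V_DC suppressed (replaced by a short), R_th = R1 ‖ R2 = (59.20 × 25.1)/(59.20 + 25.1) = 17.63 MΩ.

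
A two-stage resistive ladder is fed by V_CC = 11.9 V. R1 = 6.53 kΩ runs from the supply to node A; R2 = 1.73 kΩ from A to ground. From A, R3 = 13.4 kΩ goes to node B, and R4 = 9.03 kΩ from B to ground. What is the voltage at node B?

V_B ≈ 0.946 V

Looking into the second stage from A: R3 + R4 = 22.43 kΩ appears in parallel with R2.
Effective lower resistance at A: R2 ‖ 22.43 = 1.606 kΩ.
V_A = 11.9 × 1.606/(6.53 + 1.606) = 2.349 V.
V_B = V_A × 0.4026 = 0.9457 V.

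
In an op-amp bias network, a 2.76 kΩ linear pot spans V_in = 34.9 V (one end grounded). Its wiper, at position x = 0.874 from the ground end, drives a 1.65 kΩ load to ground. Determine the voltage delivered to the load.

V_out ≈ 25.8 V

Lower segment x·R_p = 2.412 kΩ; upper segment (1−x)·R_p = 0.3478 kΩ.
R_L loads the lower segment: effective lower R = 0.9798 kΩ.
Loaded-divider output: V_out = 34.9 × 0.7380 = 25.76 V.
(Unloaded: V_out = x·V_in = 30.5 V.)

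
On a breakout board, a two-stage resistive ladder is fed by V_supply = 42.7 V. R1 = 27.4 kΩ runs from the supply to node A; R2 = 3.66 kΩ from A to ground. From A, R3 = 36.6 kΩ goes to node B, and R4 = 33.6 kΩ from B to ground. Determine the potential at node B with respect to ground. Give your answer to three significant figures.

Node A sees R2 in parallel with the series input of stage 2, R3 + R4 = 70.20 kΩ.
Effective lower resistance at A: R2 ‖ 70.20 = 3.479 kΩ.
So V_A = 42.7 × 0.1127 = 4.810 V.
V_B = V_A × 0.4786 = 2.302 V.

V_B ≈ 2.30 V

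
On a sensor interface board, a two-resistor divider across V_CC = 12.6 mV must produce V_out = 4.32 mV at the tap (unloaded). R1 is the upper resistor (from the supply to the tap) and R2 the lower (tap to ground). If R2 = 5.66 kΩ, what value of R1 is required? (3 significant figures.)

Required fraction k = V_out/V_CC = 0.3429.
So R1 = R2 · (V_CC/V_out − 1) = 5.66 × (12.6/4.32 − 1) = 5.66 × 1.917 = 10.85 kΩ.

R1 ≈ 10.8 kΩ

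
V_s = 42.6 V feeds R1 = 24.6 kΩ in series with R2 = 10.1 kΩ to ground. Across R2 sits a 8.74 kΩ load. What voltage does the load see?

V_out ≈ 6.82 V

R2 ‖ R_L = (10.1 × 8.74)/(10.1 + 8.74) = 4.685 kΩ.
Then V_out = V_s · R2'/(R1 + R2') = 42.6 × 4.685/29.29 = 6.816 V.
(Unloaded it would be 12.4 V; the load pulls it down.)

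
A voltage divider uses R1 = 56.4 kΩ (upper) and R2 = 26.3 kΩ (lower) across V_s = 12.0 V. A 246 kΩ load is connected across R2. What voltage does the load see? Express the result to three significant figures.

First combine the lower leg with the load: R2 ‖ R_L = 23.76 kΩ.
Then V_out = V_s · R2'/(R1 + R2') = 12.0 × 23.76/80.16 = 3.557 V.

V_out ≈ 3.56 V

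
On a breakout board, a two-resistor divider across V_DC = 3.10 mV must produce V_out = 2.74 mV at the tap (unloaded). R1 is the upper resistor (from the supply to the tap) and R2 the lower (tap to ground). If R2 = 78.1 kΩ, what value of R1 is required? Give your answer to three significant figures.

R1 ≈ 10.3 kΩ

Required fraction k = V_out/V_DC = 0.8839.
Rearranging, R1 = R2·(1−k)/k = 78.1 × 0.1314 = 10.26 kΩ.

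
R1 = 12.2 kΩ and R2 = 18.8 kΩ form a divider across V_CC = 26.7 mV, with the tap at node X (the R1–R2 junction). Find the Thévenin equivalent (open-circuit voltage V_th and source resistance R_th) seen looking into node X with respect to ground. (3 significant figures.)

V_th is the unloaded tap voltage: V_CC · R2/(R1+R2) = 26.7 × 0.6065 = 16.19 mV.
Zeroing V_CC shorts the top of R1 to ground, so R_th = R1 ‖ R2 = 7.399 kΩ.

V_th ≈ 16.2 mV, R_th ≈ 7.40 kΩ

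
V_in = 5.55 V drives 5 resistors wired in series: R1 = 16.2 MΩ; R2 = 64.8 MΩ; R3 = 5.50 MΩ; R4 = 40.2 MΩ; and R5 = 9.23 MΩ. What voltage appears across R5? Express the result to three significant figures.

V ≈ 0.377 V

ΣR = 16.2 + 64.8 + 5.50 + 40.2 + 9.23 = 135.9 MΩ.
Voltage divider: V = V_in · (9.230 / 135.9) = 5.55 × 0.06790 = 0.3769 V.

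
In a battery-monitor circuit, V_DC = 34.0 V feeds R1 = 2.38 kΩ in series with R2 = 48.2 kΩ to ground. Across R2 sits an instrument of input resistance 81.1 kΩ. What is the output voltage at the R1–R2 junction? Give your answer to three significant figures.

The load sits in parallel with R2, giving an effective lower resistance R2' = R2·R_L/(R2+R_L) = 30.23 kΩ.
Then V_out = V_DC · R2'/(R1 + R2') = 34.0 × 30.23/32.61 = 31.52 V.

V_out ≈ 31.5 V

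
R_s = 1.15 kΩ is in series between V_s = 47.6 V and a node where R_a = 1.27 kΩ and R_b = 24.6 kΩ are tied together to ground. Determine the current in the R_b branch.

I ≈ 0.991 mA

Parallel bank: R_p = 1/(1/1.27 + 1/24.6) = 1.208 kΩ.
Node voltage V_A = V_s · R_p/(R_s + R_p) = 47.6 × 0.5122 = 24.38 V.
Branch current I = V_A/R_b = 24.38/24.6 = 0.9911 mA.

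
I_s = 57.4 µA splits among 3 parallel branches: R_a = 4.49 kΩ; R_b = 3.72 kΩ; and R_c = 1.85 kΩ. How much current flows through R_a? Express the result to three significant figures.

ΣG = 1/4.49 + 1/3.72 + 1/1.85 = 1.032.
R_a takes the fraction G_k/ΣG = 0.2227/1.032 = 0.2158, so I = 57.4 × 0.2158 = 12.39 µA.

I ≈ 12.4 µA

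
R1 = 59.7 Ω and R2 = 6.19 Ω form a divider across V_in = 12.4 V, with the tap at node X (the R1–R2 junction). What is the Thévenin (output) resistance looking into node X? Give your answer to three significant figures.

Zeroing V_in shorts the top of R1 to ground, so R_th = R1 ‖ R2 = 5.608 Ω.

R_th ≈ 5.61 Ω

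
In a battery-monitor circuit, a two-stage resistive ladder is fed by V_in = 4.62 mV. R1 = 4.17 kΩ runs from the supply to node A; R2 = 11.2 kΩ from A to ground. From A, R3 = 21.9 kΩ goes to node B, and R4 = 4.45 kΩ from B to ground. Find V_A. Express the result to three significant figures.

Node A sees R2 in parallel with the series input of stage 2, R3 + R4 = 26.35 kΩ.
Effective lower resistance at A: R2 ‖ 26.35 = 7.859 kΩ.
First divider: V_A = V_in · 7.859/(4.17 + 7.859) = 3.018 mV.

V_A ≈ 3.02 mV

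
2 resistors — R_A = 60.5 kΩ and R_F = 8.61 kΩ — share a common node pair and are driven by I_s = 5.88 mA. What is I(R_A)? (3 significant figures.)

With just two branches, the current splits inversely with resistance.
So I = 5.88 × 8.61/69.11 = 0.7326 mA.

I ≈ 0.733 mA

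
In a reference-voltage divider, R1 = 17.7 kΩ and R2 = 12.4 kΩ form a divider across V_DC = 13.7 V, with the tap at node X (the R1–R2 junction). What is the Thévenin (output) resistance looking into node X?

Zeroing V_DC shorts the top of R1 to ground, so R_th = R1 ‖ R2 = 7.292 kΩ.

R_th ≈ 7.29 kΩ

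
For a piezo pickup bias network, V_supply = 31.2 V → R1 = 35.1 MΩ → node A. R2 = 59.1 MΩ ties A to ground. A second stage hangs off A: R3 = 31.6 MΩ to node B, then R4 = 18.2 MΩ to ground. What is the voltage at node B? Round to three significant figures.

The second stage (R3 + R4 = 49.80 MΩ) loads node A in parallel with R2.
R2 ‖ (R3+R4) = 27.03 MΩ.
V_A = 31.2 × 27.03/(35.1 + 27.03) = 13.57 V.
Stage 2 is unloaded, so V_B = V_A · R4/(R3+R4) = 13.57 × 18.2/49.80 = 4.960 V.

V_B ≈ 4.96 V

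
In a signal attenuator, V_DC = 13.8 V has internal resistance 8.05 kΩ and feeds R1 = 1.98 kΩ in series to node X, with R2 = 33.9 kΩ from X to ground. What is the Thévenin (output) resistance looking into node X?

R_th ≈ 7.74 kΩ

R1' = 8.05 + 1.98 = 10.03 kΩ (source resistance + R1).
Looking into X with the source shorted: R_th = R1'·R2/(R1'+R2) = 10.03 × 33.9/43.93 = 7.740 kΩ.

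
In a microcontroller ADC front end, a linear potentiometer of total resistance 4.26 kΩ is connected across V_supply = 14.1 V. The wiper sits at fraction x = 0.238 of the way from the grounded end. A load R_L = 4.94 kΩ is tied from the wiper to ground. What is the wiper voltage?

V_out ≈ 2.90 V

Lower segment x·R_p = 1.014 kΩ; upper segment (1−x)·R_p = 3.246 kΩ.
(x·R_p) ‖ R_L = 0.8412 kΩ.
V_out = 14.1 × 0.8412/(3.246 + 0.8412) = 2.902 V.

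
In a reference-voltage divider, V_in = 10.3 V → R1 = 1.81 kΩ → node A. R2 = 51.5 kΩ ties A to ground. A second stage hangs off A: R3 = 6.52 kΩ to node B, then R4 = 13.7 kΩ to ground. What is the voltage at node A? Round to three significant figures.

V_A ≈ 9.16 V

The second stage (R3 + R4 = 20.22 kΩ) loads node A in parallel with R2.
Effective lower resistance at A: R2 ‖ 20.22 = 14.52 kΩ.
V_A = 10.3 × 14.52/(1.81 + 14.52) = 9.158 V.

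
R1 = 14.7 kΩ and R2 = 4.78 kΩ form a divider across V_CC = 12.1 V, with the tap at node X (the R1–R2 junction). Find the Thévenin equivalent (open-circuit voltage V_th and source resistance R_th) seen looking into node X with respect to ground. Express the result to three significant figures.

Open-circuit (no load on X): V_th = V_CC · R2/(R1 + R2) = 12.1 × 4.78/(14.70 + 4.78) = 2.969 V.
Zeroing V_CC shorts the top of R1 to ground, so R_th = R1 ‖ R2 = 3.607 kΩ.

V_th ≈ 2.97 V, R_th ≈ 3.61 kΩ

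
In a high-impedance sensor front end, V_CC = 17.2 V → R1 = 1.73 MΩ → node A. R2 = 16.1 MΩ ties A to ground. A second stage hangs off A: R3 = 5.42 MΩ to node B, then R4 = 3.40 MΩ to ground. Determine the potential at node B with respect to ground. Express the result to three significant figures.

V_B ≈ 5.09 V

The second stage (R3 + R4 = 8.820 MΩ) loads node A in parallel with R2.
Effective lower resistance at A: R2 ‖ 8.820 = 5.698 MΩ.
V_A = 17.2 × 5.698/(1.73 + 5.698) = 13.19 V.
Stage 2 is unloaded, so V_B = V_A · R4/(R3+R4) = 13.19 × 3.40/8.820 = 5.086 V.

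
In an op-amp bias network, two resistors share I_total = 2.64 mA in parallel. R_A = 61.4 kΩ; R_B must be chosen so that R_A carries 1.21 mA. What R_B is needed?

Two-branch current divider: I_A = I_total · R_B/(R_A + R_B).
1.21/2.64 = R_B/(R_A + R_B) → R_B = R_A · (0.4583)/(1 − 0.4583) = 61.4 × 0.8462 = 51.95 kΩ.

R_B ≈ 52.0 kΩ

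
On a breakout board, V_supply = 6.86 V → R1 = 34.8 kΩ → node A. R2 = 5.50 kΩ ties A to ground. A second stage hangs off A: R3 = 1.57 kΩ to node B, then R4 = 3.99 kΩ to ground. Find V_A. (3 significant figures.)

Looking into the second stage from A: R3 + R4 = 5.560 kΩ appears in parallel with R2.
Effective lower resistance at A: R2 ‖ 5.560 = 2.765 kΩ.
So V_A = 6.86 × 0.07360 = 0.5049 V.

V_A ≈ 0.505 V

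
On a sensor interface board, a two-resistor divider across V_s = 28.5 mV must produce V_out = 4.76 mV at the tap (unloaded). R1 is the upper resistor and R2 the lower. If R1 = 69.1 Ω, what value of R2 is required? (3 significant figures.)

R2 ≈ 13.9 Ω

V_out/V_s = R2/(R1+R2) = 0.1670.
So R2 = R1 · V_out/(V_s − V_out) = 69.1 × 4.76/(28.5 − 4.76) = 69.1 × 0.2005 = 13.85 Ω.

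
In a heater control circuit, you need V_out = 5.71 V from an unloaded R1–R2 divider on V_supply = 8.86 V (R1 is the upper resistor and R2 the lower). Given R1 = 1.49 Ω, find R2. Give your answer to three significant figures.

V_out/V_supply = R2/(R1+R2) = 0.6445.
So R2 = R1 · V_out/(V_supply − V_out) = 1.49 × 5.71/(8.86 − 5.71) = 1.49 × 1.813 = 2.701 Ω.

R2 ≈ 2.70 Ω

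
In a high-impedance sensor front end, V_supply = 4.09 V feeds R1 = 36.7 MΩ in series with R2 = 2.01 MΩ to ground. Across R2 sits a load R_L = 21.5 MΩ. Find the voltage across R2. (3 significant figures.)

V_out ≈ 0.195 V

First combine the lower leg with the load: R2 ‖ R_L = 1.838 MΩ.
Voltage divider with the loaded lower leg: V_out = 4.09 × 1.838/(36.7 + 1.838) = 4.09 × 0.04770 = 0.1951 V.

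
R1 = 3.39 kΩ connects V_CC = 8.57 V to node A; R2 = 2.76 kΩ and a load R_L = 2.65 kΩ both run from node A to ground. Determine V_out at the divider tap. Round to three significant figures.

R2 ‖ R_L = (2.76 × 2.65)/(2.76 + 2.65) = 1.352 kΩ.
Then V_out = V_CC · R2'/(R1 + R2') = 8.57 × 1.352/4.742 = 2.443 V.

V_out ≈ 2.44 V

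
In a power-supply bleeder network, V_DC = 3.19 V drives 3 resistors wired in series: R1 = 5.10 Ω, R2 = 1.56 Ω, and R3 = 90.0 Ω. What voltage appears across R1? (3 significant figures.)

V ≈ 0.168 V

Total series resistance ΣR = 5.10 + 1.56 + 90.0 = 96.66 Ω.
Voltage divider: V = V_DC · (5.100 / 96.66) = 3.19 × 0.05276 = 0.1683 V.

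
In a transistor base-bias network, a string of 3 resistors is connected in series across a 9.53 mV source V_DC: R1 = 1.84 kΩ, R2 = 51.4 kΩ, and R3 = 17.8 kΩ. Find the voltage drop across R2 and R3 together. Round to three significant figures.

V ≈ 9.28 mV

ΣR = 1.84 + 51.4 + 17.8 = 71.04 kΩ.
R_{R2..R3} = 51.4 + 17.8 = 69.20 kΩ.
Voltage divider: V = V_DC · (69.20 / 71.04) = 9.53 × 0.9741 = 9.283 mV.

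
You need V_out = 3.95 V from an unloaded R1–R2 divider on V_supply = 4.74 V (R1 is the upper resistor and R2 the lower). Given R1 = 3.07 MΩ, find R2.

V_out/V_supply = R2/(R1+R2) = 0.8333.
So R2 = R1 · V_out/(V_supply − V_out) = 3.07 × 3.95/(4.74 − 3.95) = 3.07 × 5.000 = 15.35 MΩ.

R2 ≈ 15.3 MΩ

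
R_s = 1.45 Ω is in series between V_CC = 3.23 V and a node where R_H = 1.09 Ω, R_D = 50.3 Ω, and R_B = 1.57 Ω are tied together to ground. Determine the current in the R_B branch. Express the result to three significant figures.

Combine the parallel branches: R_p = (1/1.09 + 1/50.3 + 1/1.57)⁻¹ = 0.6352 Ω.
V_A by voltage divider: V_A = 3.23 × 0.6352/(1.45 + 0.6352) = 0.9840 V.
Branch current I = V_A/R_B = 0.9840/1.57 = 0.6267 A.
(Check via current divider: I_total = 1.549 A; share G_k/ΣG = 0.4046 → same result.)

I ≈ 0.627 A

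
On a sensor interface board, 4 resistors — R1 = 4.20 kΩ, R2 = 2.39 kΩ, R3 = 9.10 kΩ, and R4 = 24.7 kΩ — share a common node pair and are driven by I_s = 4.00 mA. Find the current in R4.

ΣG = 1/4.20 + 1/2.39 + 1/9.10 + 1/24.7 = 0.8069.
Current divider: I(R4) = I_s · G_k/ΣG = 4.00 × (0.04049/0.8069) = 4.00 × 0.05018 = 0.2007 mA.

I ≈ 0.201 mA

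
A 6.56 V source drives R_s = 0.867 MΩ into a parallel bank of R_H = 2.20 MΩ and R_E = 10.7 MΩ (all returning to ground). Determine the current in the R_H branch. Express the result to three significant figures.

I ≈ 2.02 µA

Equivalent of the parallel group: R_p = 1.825 MΩ.
V_A by voltage divider: V_A = 6.56 × 1.825/(0.867 + 1.825) = 4.447 V.
Branch current I = V_A/R_H = 4.447/2.20 = 2.021 µA.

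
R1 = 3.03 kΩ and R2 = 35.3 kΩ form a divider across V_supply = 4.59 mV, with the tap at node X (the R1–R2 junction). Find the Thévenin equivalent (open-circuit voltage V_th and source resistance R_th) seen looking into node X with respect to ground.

Open-circuit (no load on X): V_th = V_supply · R2/(R1 + R2) = 4.59 × 35.3/(3.030 + 35.3) = 4.227 mV.
Looking into X with the source shorted: R_th = R1·R2/(R1+R2) = 3.030 × 35.3/38.33 = 2.790 kΩ.

V_th ≈ 4.23 mV, R_th ≈ 2.79 kΩ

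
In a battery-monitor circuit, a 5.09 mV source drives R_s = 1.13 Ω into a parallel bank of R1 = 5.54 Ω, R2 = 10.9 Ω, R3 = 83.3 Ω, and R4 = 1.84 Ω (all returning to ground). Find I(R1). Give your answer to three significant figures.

Equivalent of the parallel group: R_p = 1.208 Ω.
V_A by voltage divider: V_A = 5.09 × 1.208/(1.13 + 1.208) = 2.630 mV.
I(R1) = V_A / R1 = 2.630/5.54 = 0.4747 mA.

I ≈ 0.475 mA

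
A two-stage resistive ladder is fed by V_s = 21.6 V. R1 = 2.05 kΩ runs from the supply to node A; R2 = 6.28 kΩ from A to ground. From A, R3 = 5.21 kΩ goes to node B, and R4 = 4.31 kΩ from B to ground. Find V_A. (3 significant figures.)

V_A ≈ 14.0 V

Looking into the second stage from A: R3 + R4 = 9.520 kΩ appears in parallel with R2.
Effective lower resistance at A: R2 ‖ 9.520 = 3.784 kΩ.
First divider: V_A = V_s · 3.784/(2.05 + 3.784) = 14.01 V.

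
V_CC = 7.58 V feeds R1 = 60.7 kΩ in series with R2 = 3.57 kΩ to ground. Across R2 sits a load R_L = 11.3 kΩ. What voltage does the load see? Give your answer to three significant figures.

R2 ‖ R_L = (3.57 × 11.3)/(3.57 + 11.3) = 2.713 kΩ.
Then V_out = V_CC · R2'/(R1 + R2') = 7.58 × 2.713/63.41 = 0.3243 V.

V_out ≈ 0.324 V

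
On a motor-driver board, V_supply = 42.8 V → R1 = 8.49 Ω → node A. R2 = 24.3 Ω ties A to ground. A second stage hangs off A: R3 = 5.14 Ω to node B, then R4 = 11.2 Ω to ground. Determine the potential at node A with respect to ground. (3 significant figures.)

V_A ≈ 22.9 V

Looking into the second stage from A: R3 + R4 = 16.34 Ω appears in parallel with R2.
R2 ‖ (R3+R4) = 9.770 Ω.
V_A = 42.8 × 9.770/(8.49 + 9.770) = 22.90 V.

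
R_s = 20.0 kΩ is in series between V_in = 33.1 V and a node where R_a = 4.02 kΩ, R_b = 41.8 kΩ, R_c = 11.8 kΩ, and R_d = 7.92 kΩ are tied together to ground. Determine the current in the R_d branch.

Equivalent of the parallel group: R_p = 2.067 kΩ.
Node voltage V_A = V_in · R_p/(R_s + R_p) = 33.1 × 0.09369 = 3.101 V.
Branch current I = V_A/R_d = 3.101/7.92 = 0.3915 mA.

I ≈ 0.392 mA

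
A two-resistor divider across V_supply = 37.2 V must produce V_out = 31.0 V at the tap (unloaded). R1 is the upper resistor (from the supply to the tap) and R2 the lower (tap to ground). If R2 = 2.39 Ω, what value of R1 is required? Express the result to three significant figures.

R1 ≈ 0.478 Ω

Required fraction k = V_out/V_supply = 0.8333.
So R1 = R2 · (V_supply/V_out − 1) = 2.39 × (37.2/31.0 − 1) = 2.39 × 0.2000 = 0.4780 Ω.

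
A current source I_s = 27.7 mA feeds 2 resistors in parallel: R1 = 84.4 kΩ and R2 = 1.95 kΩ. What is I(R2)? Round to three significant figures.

For two parallel branches, I_k = I_s · (other R)/(sum of R).
So I = 27.7 × 84.4/86.35 = 27.07 mA.

I ≈ 27.1 mA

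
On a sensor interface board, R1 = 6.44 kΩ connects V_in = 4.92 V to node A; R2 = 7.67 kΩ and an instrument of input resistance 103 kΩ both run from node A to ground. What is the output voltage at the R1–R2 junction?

First combine the lower leg with the load: R2 ‖ R_L = 7.138 kΩ.
Now apply the divider: V_out = 4.92 × 0.5257 = 2.587 V.
(Unloaded it would be 2.67 V; the load pulls it down.)

V_out ≈ 2.59 V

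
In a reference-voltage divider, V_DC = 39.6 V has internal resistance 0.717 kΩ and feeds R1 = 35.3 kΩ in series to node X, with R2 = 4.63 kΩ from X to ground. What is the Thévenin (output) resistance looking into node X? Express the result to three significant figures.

R_th ≈ 4.10 kΩ

R1' = 0.717 + 35.3 = 36.02 kΩ (source resistance + R1).
Looking into X with the source shorted: R_th = R1'·R2/(R1'+R2) = 36.02 × 4.63/40.65 = 4.103 kΩ.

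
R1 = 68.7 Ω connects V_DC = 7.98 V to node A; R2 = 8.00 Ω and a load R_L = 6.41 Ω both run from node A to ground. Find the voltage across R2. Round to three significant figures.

V_out ≈ 0.393 V

The load sits in parallel with R2, giving an effective lower resistance R2' = R2·R_L/(R2+R_L) = 3.559 Ω.
Then V_out = V_DC · R2'/(R1 + R2') = 7.98 × 3.559/72.26 = 0.3930 V.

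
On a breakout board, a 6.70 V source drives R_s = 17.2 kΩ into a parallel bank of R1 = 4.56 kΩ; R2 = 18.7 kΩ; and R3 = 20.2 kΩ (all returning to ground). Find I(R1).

Equivalent of the parallel group: R_p = 3.103 kΩ.
V_A by voltage divider: V_A = 6.70 × 3.103/(17.2 + 3.103) = 1.024 V.
Branch current I = V_A/R1 = 1.024/4.56 = 0.2246 mA.
(Equivalently: I_total = 0.3300 mA, then current-divider fraction G_k/ΣG = 0.6805.)

I ≈ 0.225 mA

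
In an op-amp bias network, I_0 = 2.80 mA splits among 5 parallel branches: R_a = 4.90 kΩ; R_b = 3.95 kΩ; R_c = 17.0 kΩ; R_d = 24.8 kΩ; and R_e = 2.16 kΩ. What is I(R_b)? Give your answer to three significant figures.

Conductances: ΣG = 1/4.90 + 1/3.95 + 1/17.0 + 1/24.8 + 1/2.16 = 1.019 (1/kΩ).
Current divider: I(R_b) = I_0 · G_k/ΣG = 2.80 × (0.2532/1.019) = 2.80 × 0.2484 = 0.6954 mA.

I ≈ 0.695 mA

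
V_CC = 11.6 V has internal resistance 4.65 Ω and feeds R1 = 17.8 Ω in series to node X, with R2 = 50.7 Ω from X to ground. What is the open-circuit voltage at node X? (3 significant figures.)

V_th ≈ 8.04 V

R1' = 4.65 + 17.8 = 22.45 Ω (source resistance + R1).
V_th is the unloaded tap voltage: V_CC · R2/(R1'+R2) = 11.6 × 0.6931 = 8.040 V.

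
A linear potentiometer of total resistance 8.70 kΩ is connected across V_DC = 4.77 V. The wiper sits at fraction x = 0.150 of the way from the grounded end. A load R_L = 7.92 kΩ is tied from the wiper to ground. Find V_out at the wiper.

V_out ≈ 0.628 V

The pot divides into 7.395 kΩ above the wiper and 1.305 kΩ below.
R_L loads the lower segment: effective lower R = 1.120 kΩ.
V_out = 4.77 × 1.120/(7.395 + 1.120) = 0.6276 V.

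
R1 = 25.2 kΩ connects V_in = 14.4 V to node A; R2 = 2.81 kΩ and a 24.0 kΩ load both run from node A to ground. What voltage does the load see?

V_out ≈ 1.31 V

The load sits in parallel with R2, giving an effective lower resistance R2' = R2·R_L/(R2+R_L) = 2.515 kΩ.
Now apply the divider: V_out = 14.4 × 0.09076 = 1.307 V.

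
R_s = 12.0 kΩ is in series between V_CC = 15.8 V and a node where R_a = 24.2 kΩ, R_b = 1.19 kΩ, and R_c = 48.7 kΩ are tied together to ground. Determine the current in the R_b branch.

Parallel bank: R_p = 1/(1/24.2 + 1/1.19 + 1/48.7) = 1.108 kΩ.
V_A = 15.8 × 1.108/13.11 = 1.336 V.
Branch current I = V_A/R_b = 1.336/1.19 = 1.123 mA.
(Check via current divider: I_total = 1.205 mA; share G_k/ΣG = 0.9314 → same result.)

I ≈ 1.12 mA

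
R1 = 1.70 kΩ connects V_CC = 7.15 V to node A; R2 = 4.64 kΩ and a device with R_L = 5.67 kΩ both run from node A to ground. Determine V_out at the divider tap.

V_out ≈ 4.29 V

First combine the lower leg with the load: R2 ‖ R_L = 2.552 kΩ.
Now apply the divider: V_out = 7.15 × 0.6002 = 4.291 V.
(Unloaded it would be 5.23 V; the load pulls it down.)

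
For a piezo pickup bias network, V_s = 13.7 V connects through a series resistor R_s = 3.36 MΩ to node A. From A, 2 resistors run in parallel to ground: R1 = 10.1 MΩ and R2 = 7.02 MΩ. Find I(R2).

Parallel bank: R_p = 1/(1/10.1 + 1/7.02) = 4.141 MΩ.
Node voltage V_A = V_s · R_p/(R_s + R_p) = 13.7 × 0.5521 = 7.564 V.
Branch current I = V_A/R2 = 7.564/7.02 = 1.077 µA.
(Equivalently: I_total = 1.826 µA, then current-divider fraction G_k/ΣG = 0.5900.)

I ≈ 1.08 µA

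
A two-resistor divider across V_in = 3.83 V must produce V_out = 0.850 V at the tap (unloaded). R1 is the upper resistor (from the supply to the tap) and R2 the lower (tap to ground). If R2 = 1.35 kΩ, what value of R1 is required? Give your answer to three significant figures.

V_out/V_in = R2/(R1+R2) = 0.2219.
R1 = R2·(1/k − 1) = 1.35 × 3.506 = 4.733 kΩ.

R1 ≈ 4.73 kΩ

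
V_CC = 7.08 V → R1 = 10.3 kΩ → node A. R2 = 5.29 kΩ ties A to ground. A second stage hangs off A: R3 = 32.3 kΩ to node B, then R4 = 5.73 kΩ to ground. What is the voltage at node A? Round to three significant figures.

V_A ≈ 2.20 V

Looking into the second stage from A: R3 + R4 = 38.03 kΩ appears in parallel with R2.
Effective lower resistance at A: R2 ‖ 38.03 = 4.644 kΩ.
First divider: V_A = V_CC · 4.644/(10.3 + 4.644) = 2.200 V.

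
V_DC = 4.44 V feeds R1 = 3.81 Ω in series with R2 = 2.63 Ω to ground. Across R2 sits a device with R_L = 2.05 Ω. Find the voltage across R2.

V_out ≈ 1.03 V

The load sits in parallel with R2, giving an effective lower resistance R2' = R2·R_L/(R2+R_L) = 1.152 Ω.
Then V_out = V_DC · R2'/(R1 + R2') = 4.44 × 1.152/4.962 = 1.031 V.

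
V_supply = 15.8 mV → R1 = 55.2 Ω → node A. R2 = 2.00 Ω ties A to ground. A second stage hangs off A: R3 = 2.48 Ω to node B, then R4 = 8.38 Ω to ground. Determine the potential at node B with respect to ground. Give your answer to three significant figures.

V_B ≈ 0.362 mV

The second stage (R3 + R4 = 10.86 Ω) loads node A in parallel with R2.
Effective lower resistance at A: R2 ‖ 10.86 = 1.689 Ω.
First divider: V_A = V_supply · 1.689/(55.2 + 1.689) = 0.4691 mV.
Then the unloaded second divider: V_B = V_A × R4/(R3+R4) = 0.4691 × 0.7716 = 0.3620 mV.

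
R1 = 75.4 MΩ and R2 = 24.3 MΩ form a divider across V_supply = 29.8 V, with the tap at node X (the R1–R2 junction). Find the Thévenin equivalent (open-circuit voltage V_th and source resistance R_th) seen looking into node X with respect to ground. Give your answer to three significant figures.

V_th ≈ 7.26 V, R_th ≈ 18.4 MΩ

V_th is the unloaded tap voltage: V_supply · R2/(R1+R2) = 29.8 × 0.2437 = 7.263 V.
Looking into X with the source shorted: R_th = R1·R2/(R1+R2) = 75.40 × 24.3/99.70 = 18.38 MΩ.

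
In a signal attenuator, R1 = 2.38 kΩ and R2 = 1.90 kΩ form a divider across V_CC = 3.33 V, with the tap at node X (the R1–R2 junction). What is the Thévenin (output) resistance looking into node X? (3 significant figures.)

With V_CC suppressed (replaced by a short), R_th = R1 ‖ R2 = (2.380 × 1.90)/(2.380 + 1.90) = 1.057 kΩ.

R_th ≈ 1.06 kΩ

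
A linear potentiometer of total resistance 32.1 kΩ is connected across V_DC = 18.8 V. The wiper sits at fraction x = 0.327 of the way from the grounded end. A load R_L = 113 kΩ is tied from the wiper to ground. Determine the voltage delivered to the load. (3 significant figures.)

Lower segment x·R_p = 10.50 kΩ; upper segment (1−x)·R_p = 21.60 kΩ.
R_L loads the lower segment: effective lower R = 9.605 kΩ.
Loaded-divider output: V_out = 18.8 × 0.3078 = 5.786 V.

V_out ≈ 5.79 V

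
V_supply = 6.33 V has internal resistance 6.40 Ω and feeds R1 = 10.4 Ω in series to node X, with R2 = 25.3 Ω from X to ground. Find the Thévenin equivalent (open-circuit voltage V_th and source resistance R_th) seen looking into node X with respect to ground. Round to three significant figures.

R1' = 6.40 + 10.4 = 16.80 Ω (source resistance + R1).
Open-circuit (no load on X): V_th = V_supply · R2/(R1' + R2) = 6.33 × 25.3/(16.80 + 25.3) = 3.804 V.
With V_supply suppressed (replaced by a short), R_th = R1' ‖ R2 = (16.80 × 25.3)/(16.80 + 25.3) = 10.10 Ω.

V_th ≈ 3.80 V, R_th ≈ 10.1 Ω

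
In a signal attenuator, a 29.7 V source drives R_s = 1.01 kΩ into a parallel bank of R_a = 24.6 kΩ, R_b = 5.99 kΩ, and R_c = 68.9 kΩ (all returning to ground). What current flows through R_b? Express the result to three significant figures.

I ≈ 4.05 mA

Equivalent of the parallel group: R_p = 4.502 kΩ.
V_A = 29.7 × 4.502/5.512 = 24.26 V.
I(R_b) = V_A / R_b = 24.26/5.99 = 4.050 mA.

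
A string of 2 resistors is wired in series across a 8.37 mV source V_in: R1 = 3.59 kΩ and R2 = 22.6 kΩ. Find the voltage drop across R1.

ΣR = 3.59 + 22.6 = 26.19 kΩ.
Voltage divider: V = V_in · (3.590 / 26.19) = 8.37 × 0.1371 = 1.147 mV.

V ≈ 1.15 mV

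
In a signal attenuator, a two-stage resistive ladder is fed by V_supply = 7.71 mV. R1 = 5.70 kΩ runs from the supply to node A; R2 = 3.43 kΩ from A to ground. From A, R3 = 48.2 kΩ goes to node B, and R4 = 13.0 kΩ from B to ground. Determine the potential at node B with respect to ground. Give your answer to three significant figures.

V_B ≈ 0.594 mV

The second stage (R3 + R4 = 61.20 kΩ) loads node A in parallel with R2.
R2 ‖ (R3+R4) = 3.248 kΩ.
First divider: V_A = V_supply · 3.248/(5.70 + 3.248) = 2.799 mV.
V_B = V_A × 0.2124 = 0.5945 mV.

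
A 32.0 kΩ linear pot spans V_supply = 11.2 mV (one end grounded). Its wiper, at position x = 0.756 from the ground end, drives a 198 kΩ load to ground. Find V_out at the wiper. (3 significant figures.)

V_out ≈ 8.22 mV

Lower segment x·R_p = 24.19 kΩ; upper segment (1−x)·R_p = 7.808 kΩ.
Lower segment in parallel with the load: 24.19 ‖ 198 = 21.56 kΩ.
Then V_out = V_supply · 21.56/(7.808 + 21.56) = 8.222 mV.
(Unloaded: V_out = x·V_supply = 8.47 mV.)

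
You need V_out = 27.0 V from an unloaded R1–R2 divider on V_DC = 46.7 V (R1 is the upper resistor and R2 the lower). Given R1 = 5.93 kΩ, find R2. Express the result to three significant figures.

R2 ≈ 8.13 kΩ

Required fraction k = V_out/V_DC = 0.5782.
Rearranging, R2 = R1·k/(1−k) = 5.93 × 1.371 = 8.127 kΩ.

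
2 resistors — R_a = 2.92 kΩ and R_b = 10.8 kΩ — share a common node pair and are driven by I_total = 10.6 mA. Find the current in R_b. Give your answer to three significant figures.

With just two branches, the current splits inversely with resistance.
I(R_b) = 10.6 × 2.92/(2.92 + 10.8) = 10.6 × 0.2128 = 2.256 mA.

I ≈ 2.26 mA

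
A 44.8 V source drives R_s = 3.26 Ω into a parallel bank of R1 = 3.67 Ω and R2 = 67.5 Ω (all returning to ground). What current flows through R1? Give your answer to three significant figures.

I ≈ 6.30 A

Equivalent of the parallel group: R_p = 3.481 Ω.
V_A = 44.8 × 3.481/6.741 = 23.13 V.
Branch current I = V_A/R1 = 23.13/3.67 = 6.303 A.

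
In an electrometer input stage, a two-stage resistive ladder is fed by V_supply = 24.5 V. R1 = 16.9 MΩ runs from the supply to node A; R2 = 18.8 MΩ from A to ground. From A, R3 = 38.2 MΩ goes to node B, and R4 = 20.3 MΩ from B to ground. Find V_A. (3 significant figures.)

Node A sees R2 in parallel with the series input of stage 2, R3 + R4 = 58.50 MΩ.
R2 ‖ (R3+R4) = 14.23 MΩ.
V_A = 24.5 × 14.23/(16.9 + 14.23) = 11.20 V.

V_A ≈ 11.2 V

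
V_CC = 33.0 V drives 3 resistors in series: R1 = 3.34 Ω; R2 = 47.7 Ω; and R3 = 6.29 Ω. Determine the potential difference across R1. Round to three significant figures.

V ≈ 1.92 V

Total series resistance ΣR = 3.34 + 47.7 + 6.29 = 57.33 Ω.
Voltage divider: V = V_CC · (3.340 / 57.33) = 33.0 × 0.05826 = 1.923 V.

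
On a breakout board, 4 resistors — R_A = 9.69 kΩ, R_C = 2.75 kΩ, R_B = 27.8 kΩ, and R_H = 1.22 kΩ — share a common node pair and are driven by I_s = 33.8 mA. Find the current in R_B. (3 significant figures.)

I ≈ 0.919 mA

Total conductance ΣG = 1/9.69 + 1/2.75 + 1/27.8 + 1/1.22 = 1.322 (units of 1/kΩ).
By the current-divider rule, I = I_s · G_k/ΣG = 33.8 × 0.02720 = 0.9194 mA.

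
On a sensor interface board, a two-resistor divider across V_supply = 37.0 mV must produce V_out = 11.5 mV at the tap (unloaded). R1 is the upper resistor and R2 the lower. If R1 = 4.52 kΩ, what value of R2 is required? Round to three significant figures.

R2 ≈ 2.04 kΩ

Required fraction k = V_out/V_supply = 0.3108.
So R2 = R1 · V_out/(V_supply − V_out) = 4.52 × 11.5/(37.0 − 11.5) = 4.52 × 0.4510 = 2.038 kΩ.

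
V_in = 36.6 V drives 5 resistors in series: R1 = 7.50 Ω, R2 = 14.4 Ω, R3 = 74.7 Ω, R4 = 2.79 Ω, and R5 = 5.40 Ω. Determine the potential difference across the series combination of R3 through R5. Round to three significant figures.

V ≈ 29.0 V

Total series resistance ΣR = 7.50 + 14.4 + 74.7 + 2.79 + 5.40 = 104.8 Ω.
R_{R3..R5} = 74.7 + 2.79 + 5.40 = 82.89 Ω.
By the voltage-divider rule, V = 36.6 × 82.89/104.8 = 28.95 V.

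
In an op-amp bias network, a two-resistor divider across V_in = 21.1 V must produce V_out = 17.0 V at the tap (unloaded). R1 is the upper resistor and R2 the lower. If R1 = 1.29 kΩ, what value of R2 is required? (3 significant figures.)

R2 ≈ 5.35 kΩ

Required fraction k = V_out/V_in = 0.8057.
So R2 = R1 · V_out/(V_in − V_out) = 1.29 × 17.0/(21.1 − 17.0) = 1.29 × 4.146 = 5.349 kΩ.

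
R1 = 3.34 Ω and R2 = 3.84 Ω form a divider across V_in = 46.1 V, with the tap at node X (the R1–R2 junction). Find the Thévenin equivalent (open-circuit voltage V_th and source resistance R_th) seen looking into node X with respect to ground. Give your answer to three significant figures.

V_th ≈ 24.7 V, R_th ≈ 1.79 Ω

With X open, the divider is unloaded: V_th = 46.1 × 3.84/7.180 = 24.66 V.
Looking into X with the source shorted: R_th = R1·R2/(R1+R2) = 3.340 × 3.84/7.180 = 1.786 Ω.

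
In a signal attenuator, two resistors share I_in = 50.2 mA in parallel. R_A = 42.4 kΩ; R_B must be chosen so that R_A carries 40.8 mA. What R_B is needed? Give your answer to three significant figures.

Two-branch current divider: I_A = I_in · R_B/(R_A + R_B).
With f = 0.8127, R_B = R_A · f/(1−f) = 42.4 × 4.340 = 184.0 kΩ.

R_B ≈ 184 kΩ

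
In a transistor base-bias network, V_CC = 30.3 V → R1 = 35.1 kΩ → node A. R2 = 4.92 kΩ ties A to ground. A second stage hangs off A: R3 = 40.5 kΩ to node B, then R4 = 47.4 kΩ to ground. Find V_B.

V_B ≈ 1.91 V

The second stage (R3 + R4 = 87.90 kΩ) loads node A in parallel with R2.
R2 ‖ (R3+R4) = 4.659 kΩ.
So V_A = 30.3 × 0.1172 = 3.551 V.
V_B = V_A × 0.5392 = 1.915 V.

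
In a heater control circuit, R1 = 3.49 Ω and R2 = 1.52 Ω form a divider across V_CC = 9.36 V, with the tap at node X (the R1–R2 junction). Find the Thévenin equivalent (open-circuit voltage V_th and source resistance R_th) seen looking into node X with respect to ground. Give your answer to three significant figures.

V_th ≈ 2.84 V, R_th ≈ 1.06 Ω

Open-circuit (no load on X): V_th = V_CC · R2/(R1 + R2) = 9.36 × 1.52/(3.490 + 1.52) = 2.840 V.
Zeroing V_CC shorts the top of R1 to ground, so R_th = R1 ‖ R2 = 1.059 Ω.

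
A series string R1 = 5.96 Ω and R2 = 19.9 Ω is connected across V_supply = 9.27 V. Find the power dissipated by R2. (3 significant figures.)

P ≈ 2.56 W

The common current is I = 9.27/25.86 = 0.3585 A.
V(R2) = I·R = 7.134 V; P = V·I = 7.134 × 0.3585 = 2.557 W.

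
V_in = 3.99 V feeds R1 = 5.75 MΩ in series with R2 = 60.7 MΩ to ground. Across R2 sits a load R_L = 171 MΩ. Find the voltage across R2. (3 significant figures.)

The load sits in parallel with R2, giving an effective lower resistance R2' = R2·R_L/(R2+R_L) = 44.80 MΩ.
Now apply the divider: V_out = 3.99 × 0.8862 = 3.536 V.
(Unloaded it would be 3.64 V; the load pulls it down.)

V_out ≈ 3.54 V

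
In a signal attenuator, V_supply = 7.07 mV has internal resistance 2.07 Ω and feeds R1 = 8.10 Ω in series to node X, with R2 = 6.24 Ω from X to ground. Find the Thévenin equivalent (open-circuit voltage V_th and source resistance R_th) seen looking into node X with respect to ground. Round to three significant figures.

V_th ≈ 2.69 mV, R_th ≈ 3.87 Ω

R1' = 2.07 + 8.10 = 10.17 Ω (source resistance + R1).
Open-circuit (no load on X): V_th = V_supply · R2/(R1' + R2) = 7.07 × 6.24/(10.17 + 6.24) = 2.688 mV.
Looking into X with the source shorted: R_th = R1'·R2/(R1'+R2) = 10.17 × 6.24/16.41 = 3.867 Ω.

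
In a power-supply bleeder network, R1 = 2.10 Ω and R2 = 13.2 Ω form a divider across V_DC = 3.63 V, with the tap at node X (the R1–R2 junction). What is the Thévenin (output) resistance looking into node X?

Looking into X with the source shorted: R_th = R1·R2/(R1+R2) = 2.100 × 13.2/15.30 = 1.812 Ω.

R_th ≈ 1.81 Ω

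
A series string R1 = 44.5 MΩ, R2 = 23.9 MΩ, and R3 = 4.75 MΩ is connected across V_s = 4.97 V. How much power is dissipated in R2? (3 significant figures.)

P ≈ 0.110 µW

ΣR = 73.15 MΩ → I = 4.97/73.15 = 0.06794 µA.
V(R2) = I·R = 1.624 V; P = V·I = 1.624 × 0.06794 = 0.1103 µW.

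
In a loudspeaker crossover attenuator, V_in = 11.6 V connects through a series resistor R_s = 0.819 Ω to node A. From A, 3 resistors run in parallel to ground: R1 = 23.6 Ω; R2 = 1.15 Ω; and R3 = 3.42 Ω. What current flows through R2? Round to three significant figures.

I ≈ 5.08 A

Equivalent of the parallel group: R_p = 0.8303 Ω.
Node voltage V_A = V_in · R_p/(R_s + R_p) = 11.6 × 0.5034 = 5.840 V.
I(R2) = V_A / R2 = 5.840/1.15 = 5.078 A.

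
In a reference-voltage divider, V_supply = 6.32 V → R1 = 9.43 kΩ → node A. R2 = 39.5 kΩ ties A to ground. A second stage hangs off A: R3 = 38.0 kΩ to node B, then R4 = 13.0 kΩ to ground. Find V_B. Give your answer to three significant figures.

The second stage (R3 + R4 = 51.00 kΩ) loads node A in parallel with R2.
Effective lower resistance at A: R2 ‖ 51.00 = 22.26 kΩ.
V_A = 6.32 × 22.26/(9.43 + 22.26) = 4.439 V.
Stage 2 is unloaded, so V_B = V_A · R4/(R3+R4) = 4.439 × 13.0/51.00 = 1.132 V.

V_B ≈ 1.13 V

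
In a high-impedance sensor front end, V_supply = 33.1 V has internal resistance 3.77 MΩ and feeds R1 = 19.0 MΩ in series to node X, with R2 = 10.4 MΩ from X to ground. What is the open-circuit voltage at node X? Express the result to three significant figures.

R1' = 3.77 + 19.0 = 22.77 MΩ (source resistance + R1).
V_th is the unloaded tap voltage: V_supply · R2/(R1'+R2) = 33.1 × 0.3135 = 10.38 V.

V_th ≈ 10.4 V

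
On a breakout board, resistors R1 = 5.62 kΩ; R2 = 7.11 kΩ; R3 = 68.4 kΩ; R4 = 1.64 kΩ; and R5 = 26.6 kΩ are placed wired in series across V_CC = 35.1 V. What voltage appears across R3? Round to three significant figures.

V ≈ 22.0 V

Total series resistance ΣR = 5.62 + 7.11 + 68.4 + 1.64 + 26.6 = 109.4 kΩ.
By the voltage-divider rule, V = 35.1 × 68.40/109.4 = 21.95 V.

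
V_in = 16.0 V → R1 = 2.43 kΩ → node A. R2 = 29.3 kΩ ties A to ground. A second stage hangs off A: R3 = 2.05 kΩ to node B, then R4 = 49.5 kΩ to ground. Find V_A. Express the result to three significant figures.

V_A ≈ 14.2 V

The second stage (R3 + R4 = 51.55 kΩ) loads node A in parallel with R2.
Effective lower resistance at A: R2 ‖ 51.55 = 18.68 kΩ.
So V_A = 16.0 × 0.8849 = 14.16 V.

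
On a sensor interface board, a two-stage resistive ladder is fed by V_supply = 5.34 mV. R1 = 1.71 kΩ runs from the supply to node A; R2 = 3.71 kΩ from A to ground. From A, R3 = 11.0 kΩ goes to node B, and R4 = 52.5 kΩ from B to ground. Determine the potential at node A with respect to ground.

Node A sees R2 in parallel with the series input of stage 2, R3 + R4 = 63.50 kΩ.
R2 ‖ (R3+R4) = 3.505 kΩ.
So V_A = 5.34 × 0.6721 = 3.589 mV.

V_A ≈ 3.59 mV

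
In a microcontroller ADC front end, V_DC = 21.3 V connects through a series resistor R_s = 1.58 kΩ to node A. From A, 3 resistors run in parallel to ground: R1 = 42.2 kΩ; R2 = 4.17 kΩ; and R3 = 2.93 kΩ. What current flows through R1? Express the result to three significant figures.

Combine the parallel branches: R_p = (1/42.2 + 1/4.17 + 1/2.93)⁻¹ = 1.653 kΩ.
Node voltage V_A = V_DC · R_p/(R_s + R_p) = 21.3 × 0.5114 = 10.89 V.
I(R1) = V_A / R1 = 10.89/42.2 = 0.2581 mA.
(Check via current divider: I_total = 6.587 mA; share G_k/ΣG = 0.03918 → same result.)

I ≈ 0.258 mA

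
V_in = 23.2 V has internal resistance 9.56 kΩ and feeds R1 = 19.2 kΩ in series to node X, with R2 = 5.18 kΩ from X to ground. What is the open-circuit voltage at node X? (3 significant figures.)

V_th ≈ 3.54 V

R1' = 9.56 + 19.2 = 28.76 kΩ (source resistance + R1).
V_th is the unloaded tap voltage: V_in · R2/(R1'+R2) = 23.2 × 0.1526 = 3.541 V.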